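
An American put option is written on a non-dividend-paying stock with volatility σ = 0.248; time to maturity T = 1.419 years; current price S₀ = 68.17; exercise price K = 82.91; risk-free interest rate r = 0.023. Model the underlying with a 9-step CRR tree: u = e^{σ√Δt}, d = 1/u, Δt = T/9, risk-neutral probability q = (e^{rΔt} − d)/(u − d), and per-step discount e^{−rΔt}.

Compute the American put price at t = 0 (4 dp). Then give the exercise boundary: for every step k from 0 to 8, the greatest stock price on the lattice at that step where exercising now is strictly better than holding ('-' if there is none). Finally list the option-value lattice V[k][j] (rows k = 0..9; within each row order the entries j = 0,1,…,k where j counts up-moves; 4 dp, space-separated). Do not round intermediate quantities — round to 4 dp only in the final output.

Δt=0.15767, u=1.10349, d=0.90622, q=0.49382, disc=e^(-rΔt)=0.99638
k=9 terminal: V=max(K-S,0) → 54.8109 48.6942 41.2461 32.1767 21.1330 7.6854 0.0000 0.0000 0.0000 0.0000
k=8: j=0 S=31.0070 intr=51.9030 cont=51.6029 V=51.9030[EX]; j=1 S=37.7566 intr=45.1534 cont=44.8533 V=45.1534[EX]; j=2 S=45.9755 intr=36.9345 cont=36.6344 V=36.9345[EX]; j=3 S=55.9835 intr=26.9265 cont=26.6264 V=26.9265[EX]; j=4 S=68.1700 intr=14.7400 cont=14.4399 V=14.7400[EX]; j=5 S=83.0093 intr=0.0000 cont=3.8761 V=3.8761[hold]; j=6 S=101.0788 intr=0.0000 cont=0.0000 V=0.0000[hold]; j=7 S=123.0817 intr=0.0000 cont=0.0000 V=0.0000[hold]; j=8 S=149.8743 intr=0.0000 cont=0.0000 V=0.0000[hold]  S*(8)=68.1700
k=7: j=0 S=34.2158 intr=48.6942 cont=48.3941 V=48.6942[EX]; j=1 S=41.6639 intr=41.2461 cont=40.9460 V=41.2461[EX]; j=2 S=50.7333 intr=32.1767 cont=31.8766 V=32.1767[EX]; j=3 S=61.7770 intr=21.1330 cont=20.8329 V=21.1330[EX]; j=4 S=75.2246 intr=7.6854 cont=9.3413 V=9.3413[hold]; j=5 S=91.5996 intr=0.0000 cont=1.9549 V=1.9549[hold]; j=6 S=111.5390 intr=0.0000 cont=0.0000 V=0.0000[hold]; j=7 S=135.8189 intr=0.0000 cont=0.0000 V=0.0000[hold]  S*(7)=61.7770
k=6: j=0 S=37.7566 intr=45.1534 cont=44.8533 V=45.1534[EX]; j=1 S=45.9755 intr=36.9345 cont=36.6344 V=36.9345[EX]; j=2 S=55.9835 intr=26.9265 cont=26.6264 V=26.9265[EX]; j=3 S=68.1700 intr=14.7400 cont=15.2546 V=15.2546[hold]; j=4 S=83.0093 intr=0.0000 cont=5.6732 V=5.6732[hold]; j=5 S=101.0788 intr=0.0000 cont=0.9860 V=0.9860[hold]; j=6 S=123.0817 intr=0.0000 cont=0.0000 V=0.0000[hold]  S*(6)=55.9835
k=5: j=0 S=41.6639 intr=41.2461 cont=40.9460 V=41.2461[EX]; j=1 S=50.7333 intr=32.1767 cont=31.8766 V=32.1767[EX]; j=2 S=61.7770 intr=21.1330 cont=21.0861 V=21.1330[EX]; j=3 S=75.2246 intr=7.6854 cont=10.4850 V=10.4850[hold]; j=4 S=91.5996 intr=0.0000 cont=3.3464 V=3.3464[hold]; j=5 S=111.5390 intr=0.0000 cont=0.4973 V=0.4973[hold]  S*(5)=61.7770
k=4: j=0 S=45.9755 intr=36.9345 cont=36.6344 V=36.9345[EX]; j=1 S=55.9835 intr=26.9265 cont=26.6264 V=26.9265[EX]; j=2 S=68.1700 intr=14.7400 cont=15.8174 V=15.8174[hold]; j=3 S=83.0093 intr=0.0000 cont=6.9347 V=6.9347[hold]; j=4 S=101.0788 intr=0.0000 cont=1.9324 V=1.9324[hold]  S*(4)=55.9835
k=3: j=0 S=50.7333 intr=32.1767 cont=31.8766 V=32.1767[EX]; j=1 S=61.7770 intr=21.1330 cont=21.3630 V=21.3630[hold]; j=2 S=75.2246 intr=7.6854 cont=11.3896 V=11.3896[hold]; j=3 S=91.5996 intr=0.0000 cont=4.4483 V=4.4483[hold]  S*(3)=50.7333
k=2: j=0 S=55.9835 intr=26.9265 cont=26.7396 V=26.9265[EX]; j=1 S=68.1700 intr=14.7400 cont=16.3785 V=16.3785[hold]; j=2 S=83.0093 intr=0.0000 cont=7.9330 V=7.9330[hold]  S*(2)=55.9835
k=1: j=0 S=61.7770 intr=21.1330 cont=21.6391 V=21.6391[hold]; j=1 S=75.2246 intr=7.6854 cont=12.1638 V=12.1638[hold]  S*(1)=-
k=0: j=0 S=68.1700 intr=14.7400 cont=16.8986 V=16.8986[hold]  S*(0)=-

price = 16.8986
boundary = - - 55.9835 50.7333 55.9835 61.7770 55.9835 61.7770 68.1700
tree:
16.8986
21.6391 12.1638
26.9265 16.3785 7.9330
32.1767 21.3630 11.3896 4.4483
36.9345 26.9265 15.8174 6.9347 1.9324
41.2461 32.1767 21.1330 10.4850 3.3464 0.4973
45.1534 36.9345 26.9265 15.2546 5.6732 0.9860 0.0000
48.6942 41.2461 32.1767 21.1330 9.3413 1.9549 0.0000 0.0000
51.9030 45.1534 36.9345 26.9265 14.7400 3.8761 0.0000 0.0000 0.0000
54.8109 48.6942 41.2461 32.1767 21.1330 7.6854 0.0000 0.0000 0.0000 0.0000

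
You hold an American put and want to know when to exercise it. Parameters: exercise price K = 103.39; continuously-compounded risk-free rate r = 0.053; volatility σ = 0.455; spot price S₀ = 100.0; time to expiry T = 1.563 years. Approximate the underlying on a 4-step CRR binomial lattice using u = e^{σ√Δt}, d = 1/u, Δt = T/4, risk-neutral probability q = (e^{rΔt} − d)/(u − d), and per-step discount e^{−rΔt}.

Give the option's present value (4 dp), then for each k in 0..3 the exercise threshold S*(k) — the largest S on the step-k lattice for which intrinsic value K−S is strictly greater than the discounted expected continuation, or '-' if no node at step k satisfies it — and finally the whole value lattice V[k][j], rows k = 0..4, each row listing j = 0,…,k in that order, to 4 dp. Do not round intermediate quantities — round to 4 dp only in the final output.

params: Δt=0.39075 u=1.32899 d=0.75245 q=0.46567 e^(-rΔt)=0.97950
t_4 payoffs: 71.3339 46.7719 3.3900 0.0000 0.0000
t_3: node(3,0) S=42.6023 payoff=60.7877 vs cont=58.6685 → 60.7877 [stop]  node(3,1) S=75.2450 payoff=28.1450 vs cont=26.0258 → 28.1450 [stop]  node(3,2) S=132.8992 payoff=0.0000 vs cont=1.7743 → 1.7743 [wait]  node(3,3) S=234.7290 payoff=0.0000 vs cont=0.0000 → 0.0000 [wait]  ⇒ S*(3)=75.2450
t_2: node(2,0) S=56.6181 payoff=46.7719 vs cont=44.6527 → 46.7719 [stop]  node(2,1) S=100.0000 payoff=3.3900 vs cont=15.5399 → 15.5399 [wait]  node(2,2) S=176.6219 payoff=0.0000 vs cont=0.9286 → 0.9286 [wait]  ⇒ S*(2)=56.6181
t_1: node(1,0) S=75.2450 payoff=28.1450 vs cont=31.5676 → 31.5676 [wait]  node(1,1) S=132.8992 payoff=0.0000 vs cont=8.5569 → 8.5569 [wait]  ⇒ S*(1)=-
t_0: node(0,0) S=100.0000 payoff=3.3900 vs cont=20.4249 → 20.4249 [wait]  ⇒ S*(0)=-

price = 20.4249
boundary = - - 56.6181 75.2450
tree:
20.4249
31.5676 8.5569
46.7719 15.5399 0.9286
60.7877 28.1450 1.7743 0.0000
71.3339 46.7719 3.3900 0.0000 0.0000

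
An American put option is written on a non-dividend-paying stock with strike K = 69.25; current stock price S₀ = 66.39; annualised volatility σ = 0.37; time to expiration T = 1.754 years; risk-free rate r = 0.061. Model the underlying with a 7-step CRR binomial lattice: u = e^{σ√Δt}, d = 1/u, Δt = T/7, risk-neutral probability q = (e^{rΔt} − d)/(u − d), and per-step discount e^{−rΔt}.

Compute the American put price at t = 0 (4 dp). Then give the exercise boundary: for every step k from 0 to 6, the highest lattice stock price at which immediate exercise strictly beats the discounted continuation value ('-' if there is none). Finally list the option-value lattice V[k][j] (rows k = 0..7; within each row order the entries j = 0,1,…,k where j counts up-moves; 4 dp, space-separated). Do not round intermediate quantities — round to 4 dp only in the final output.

params: Δt=0.25057 u=1.20347 d=0.83093 q=0.49517 e^(-rΔt)=0.98483
t_7 payoffs: 51.0928 42.9521 31.1615 14.0846 0.0000 0.0000 0.0000 0.0000
t_6: node(6,0) S=21.8517 payoff=47.3983 vs cont=46.3479 → 47.3983 [stop]  node(6,1) S=31.6488 payoff=37.6012 vs cont=36.5507 → 37.6012 [stop]  node(6,2) S=45.8385 payoff=23.4115 vs cont=22.3611 → 23.4115 [stop]  node(6,3) S=66.3900 payoff=2.8600 vs cont=7.0025 → 7.0025 [wait]  node(6,4) S=96.1557 payoff=0.0000 vs cont=0.0000 → 0.0000 [wait]  node(6,5) S=139.2668 payoff=0.0000 vs cont=0.0000 → 0.0000 [wait]  node(6,6) S=201.7066 payoff=0.0000 vs cont=0.0000 → 0.0000 [wait]  ⇒ S*(6)=45.8385
t_5: node(5,0) S=26.2979 payoff=42.9521 vs cont=41.9017 → 42.9521 [stop]  node(5,1) S=38.0885 payoff=31.1615 vs cont=30.1111 → 31.1615 [stop]  node(5,2) S=55.1654 payoff=14.0846 vs cont=15.0543 → 15.0543 [wait]  node(5,3) S=79.8986 payoff=0.0000 vs cont=3.4814 → 3.4814 [wait]  node(5,4) S=115.7208 payoff=0.0000 vs cont=0.0000 → 0.0000 [wait]  node(5,5) S=167.6038 payoff=0.0000 vs cont=0.0000 → 0.0000 [wait]  ⇒ S*(5)=38.0885
t_4: node(4,0) S=31.6488 payoff=37.6012 vs cont=36.5507 → 37.6012 [stop]  node(4,1) S=45.8385 payoff=23.4115 vs cont=22.8340 → 23.4115 [stop]  node(4,2) S=66.3900 payoff=2.8600 vs cont=9.1823 → 9.1823 [wait]  node(4,3) S=96.1557 payoff=0.0000 vs cont=1.7309 → 1.7309 [wait]  node(4,4) S=139.2668 payoff=0.0000 vs cont=0.0000 → 0.0000 [wait]  ⇒ S*(4)=45.8385
t_3: node(3,0) S=38.0885 payoff=31.1615 vs cont=30.1111 → 31.1615 [stop]  node(3,1) S=55.1654 payoff=14.0846 vs cont=16.1174 → 16.1174 [wait]  node(3,2) S=79.8986 payoff=0.0000 vs cont=5.4092 → 5.4092 [wait]  node(3,3) S=115.7208 payoff=0.0000 vs cont=0.8605 → 0.8605 [wait]  ⇒ S*(3)=38.0885
t_2: node(2,0) S=45.8385 payoff=23.4115 vs cont=23.3524 → 23.4115 [stop]  node(2,1) S=66.3900 payoff=2.8600 vs cont=10.6509 → 10.6509 [wait]  node(2,2) S=96.1557 payoff=0.0000 vs cont=3.1090 → 3.1090 [wait]  ⇒ S*(2)=45.8385
t_1: node(1,0) S=55.1654 payoff=14.0846 vs cont=16.8336 → 16.8336 [wait]  node(1,1) S=79.8986 payoff=0.0000 vs cont=6.8114 → 6.8114 [wait]  ⇒ S*(1)=-
t_0: node(0,0) S=66.3900 payoff=2.8600 vs cont=11.6908 → 11.6908 [wait]  ⇒ S*(0)=-

price = 11.6908
boundary = - - 45.8385 38.0885 45.8385 38.0885 45.8385
tree:
11.6908
16.8336 6.8114
23.4115 10.6509 3.1090
31.1615 16.1174 5.4092 0.8605
37.6012 23.4115 9.1823 1.7309 0.0000
42.9521 31.1615 15.0543 3.4814 0.0000 0.0000
47.3983 37.6012 23.4115 7.0025 0.0000 0.0000 0.0000
51.0928 42.9521 31.1615 14.0846 0.0000 0.0000 0.0000 0.0000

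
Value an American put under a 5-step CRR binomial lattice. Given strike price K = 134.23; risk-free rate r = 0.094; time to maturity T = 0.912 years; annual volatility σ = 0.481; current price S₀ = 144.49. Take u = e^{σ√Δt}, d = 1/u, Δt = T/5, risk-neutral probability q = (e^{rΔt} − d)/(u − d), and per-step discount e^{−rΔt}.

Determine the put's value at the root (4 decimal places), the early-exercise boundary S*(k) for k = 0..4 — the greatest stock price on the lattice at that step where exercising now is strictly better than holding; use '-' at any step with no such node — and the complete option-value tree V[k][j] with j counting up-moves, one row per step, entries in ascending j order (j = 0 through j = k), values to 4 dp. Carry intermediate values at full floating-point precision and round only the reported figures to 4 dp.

params: Δt=0.18240 u=1.22805 d=0.81430 q=0.49062 e^(-rΔt)=0.98300
t_5 payoffs: 82.4981 56.2128 16.5719 0.0000 0.0000 0.0000
t_4: node(4,0) S=63.5294 payoff=70.7006 vs cont=68.4188 → 70.7006 [stop]  node(4,1) S=95.8090 payoff=38.4210 vs cont=36.1392 → 38.4210 [stop]  node(4,2) S=144.4900 payoff=0.0000 vs cont=8.2979 → 8.2979 [wait]  node(4,3) S=217.9061 payoff=0.0000 vs cont=0.0000 → 0.0000 [wait]  node(4,4) S=328.6253 payoff=0.0000 vs cont=0.0000 → 0.0000 [wait]  ⇒ S*(4)=95.8090
t_3: node(3,0) S=78.0172 payoff=56.2128 vs cont=53.9310 → 56.2128 [stop]  node(3,1) S=117.6581 payoff=16.5719 vs cont=23.2401 → 23.2401 [wait]  node(3,2) S=177.4408 payoff=0.0000 vs cont=4.1549 → 4.1549 [wait]  node(3,3) S=267.5994 payoff=0.0000 vs cont=0.0000 → 0.0000 [wait]  ⇒ S*(3)=78.0172
t_2: node(2,0) S=95.8090 payoff=38.4210 vs cont=39.3552 → 39.3552 [wait]  node(2,1) S=144.4900 payoff=0.0000 vs cont=13.6406 → 13.6406 [wait]  node(2,2) S=217.9061 payoff=0.0000 vs cont=2.0805 → 2.0805 [wait]  ⇒ S*(2)=-
t_1: node(1,0) S=117.6581 payoff=16.5719 vs cont=26.2846 → 26.2846 [wait]  node(1,1) S=177.4408 payoff=0.0000 vs cont=7.8335 → 7.8335 [wait]  ⇒ S*(1)=-
t_0: node(0,0) S=144.4900 payoff=0.0000 vs cont=16.9392 → 16.9392 [wait]  ⇒ S*(0)=-

price = 16.9392
boundary = - - - 78.0172 95.8090
tree:
16.9392
26.2846 7.8335
39.3552 13.6406 2.0805
56.2128 23.2401 4.1549 0.0000
70.7006 38.4210 8.2979 0.0000 0.0000
82.4981 56.2128 16.5719 0.0000 0.0000 0.0000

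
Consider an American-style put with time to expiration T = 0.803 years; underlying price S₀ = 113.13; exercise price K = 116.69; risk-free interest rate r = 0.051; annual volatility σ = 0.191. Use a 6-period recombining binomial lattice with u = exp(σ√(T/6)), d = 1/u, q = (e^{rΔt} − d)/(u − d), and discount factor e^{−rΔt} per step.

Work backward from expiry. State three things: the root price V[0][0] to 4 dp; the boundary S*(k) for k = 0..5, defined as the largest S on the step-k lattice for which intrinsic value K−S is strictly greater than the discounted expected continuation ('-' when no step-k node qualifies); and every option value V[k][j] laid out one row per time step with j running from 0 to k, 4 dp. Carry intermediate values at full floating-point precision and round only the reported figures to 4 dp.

price = 7.9596
boundary = - - 98.3753 91.7361 98.3753 105.4950
tree:
7.9596
12.3063 4.2308
18.3147 7.1687 1.6958
24.9539 11.7334 3.2376 0.3586
31.1451 18.3147 6.0835 0.7708 0.0000
36.9184 24.9539 11.1950 1.6565 0.0000 0.0000
42.3021 31.1451 18.3147 3.5600 0.0000 0.0000 0.0000

Δt=0.13383, u=1.07237, d=0.93251, q=0.53151, disc=e^(-rΔt)=0.99320
k=6 terminal: V=max(K-S,0) → 42.3021 31.1451 18.3147 3.5600 0.0000 0.0000 0.0000
k=5: j=0 S=79.7716 intr=36.9184 cont=36.1246 V=36.9184[EX]; j=1 S=91.7361 intr=24.9539 cont=24.1602 V=24.9539[EX]; j=2 S=105.4950 intr=11.1950 cont=10.4012 V=11.1950[EX]; j=3 S=121.3176 intr=0.0000 cont=1.6565 V=1.6565[hold]; j=4 S=139.5132 intr=0.0000 cont=0.0000 V=0.0000[hold]; j=5 S=160.4380 intr=0.0000 cont=0.0000 V=0.0000[hold]  S*(5)=105.4950
k=4: j=0 S=85.5449 intr=31.1451 cont=30.3513 V=31.1451[EX]; j=1 S=98.3753 intr=18.3147 cont=17.5210 V=18.3147[EX]; j=2 S=113.1300 intr=3.5600 cont=6.0835 V=6.0835[hold]; j=3 S=130.0977 intr=0.0000 cont=0.7708 V=0.7708[hold]; j=4 S=149.6102 intr=0.0000 cont=0.0000 V=0.0000[hold]  S*(4)=98.3753
k=3: j=0 S=91.7361 intr=24.9539 cont=24.1602 V=24.9539[EX]; j=1 S=105.4950 intr=11.1950 cont=11.7334 V=11.7334[hold]; j=2 S=121.3176 intr=0.0000 cont=3.2376 V=3.2376[hold]; j=3 S=139.5132 intr=0.0000 cont=0.3586 V=0.3586[hold]  S*(3)=91.7361
k=2: j=0 S=98.3753 intr=18.3147 cont=17.8052 V=18.3147[EX]; j=1 S=113.1300 intr=3.5600 cont=7.1687 V=7.1687[hold]; j=2 S=130.0977 intr=0.0000 cont=1.6958 V=1.6958[hold]  S*(2)=98.3753
k=1: j=0 S=105.4950 intr=11.1950 cont=12.3063 V=12.3063[hold]; j=1 S=121.3176 intr=0.0000 cont=4.2308 V=4.2308[hold]  S*(1)=-
k=0: j=0 S=113.1300 intr=3.5600 cont=7.9596 V=7.9596[hold]  S*(0)=-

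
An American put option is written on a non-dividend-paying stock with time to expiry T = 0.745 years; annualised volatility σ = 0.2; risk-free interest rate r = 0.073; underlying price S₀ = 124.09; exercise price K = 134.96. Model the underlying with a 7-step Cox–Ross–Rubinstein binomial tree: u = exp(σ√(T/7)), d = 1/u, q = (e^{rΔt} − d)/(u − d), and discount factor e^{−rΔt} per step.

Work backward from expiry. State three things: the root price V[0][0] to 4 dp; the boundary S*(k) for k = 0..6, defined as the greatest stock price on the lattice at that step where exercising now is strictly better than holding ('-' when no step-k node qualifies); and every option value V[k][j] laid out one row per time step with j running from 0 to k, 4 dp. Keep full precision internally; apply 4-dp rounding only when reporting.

Δt=0.10643, u=1.06742, d=0.93684, q=0.54342, disc=e^(-rΔt)=0.99226
k=7 terminal: V=max(K-S,0) → 56.3672 45.4121 32.9300 18.7080 2.5036 0.0000 0.0000 0.0000
k=6: j=0 S=83.8917 intr=51.0683 cont=50.0238 V=51.0683[EX]; j=1 S=95.5854 intr=39.3746 cont=38.3301 V=39.3746[EX]; j=2 S=108.9091 intr=26.0509 cont=25.0064 V=26.0509[EX]; j=3 S=124.0900 intr=10.8700 cont=9.8255 V=10.8700[EX]; j=4 S=141.3870 intr=0.0000 cont=1.1342 V=1.1342[hold]; j=5 S=161.0950 intr=0.0000 cont=0.0000 V=0.0000[hold]; j=6 S=183.5501 intr=0.0000 cont=0.0000 V=0.0000[hold]  S*(6)=124.0900
k=5: j=0 S=89.5479 intr=45.4121 cont=44.3677 V=45.4121[EX]; j=1 S=102.0300 intr=32.9300 cont=31.8855 V=32.9300[EX]; j=2 S=116.2520 intr=18.7080 cont=17.6635 V=18.7080[EX]; j=3 S=132.4564 intr=2.5036 cont=5.5362 V=5.5362[hold]; j=4 S=150.9196 intr=0.0000 cont=0.5139 V=0.5139[hold]; j=5 S=171.9564 intr=0.0000 cont=0.0000 V=0.0000[hold]  S*(5)=116.2520
k=4: j=0 S=95.5854 intr=39.3746 cont=38.3301 V=39.3746[EX]; j=1 S=108.9091 intr=26.0509 cont=25.0064 V=26.0509[EX]; j=2 S=124.0900 intr=10.8700 cont=11.4608 V=11.4608[hold]; j=3 S=141.3870 intr=0.0000 cont=2.7852 V=2.7852[hold]; j=4 S=161.0950 intr=0.0000 cont=0.2328 V=0.2328[hold]  S*(4)=108.9091
k=3: j=0 S=102.0300 intr=32.9300 cont=31.8855 V=32.9300[EX]; j=1 S=116.2520 intr=18.7080 cont=17.9821 V=18.7080[EX]; j=2 S=132.4564 intr=2.5036 cont=6.6941 V=6.6941[hold]; j=3 S=150.9196 intr=0.0000 cont=1.3874 V=1.3874[hold]  S*(3)=116.2520
k=2: j=0 S=108.9091 intr=26.0509 cont=25.0064 V=26.0509[EX]; j=1 S=124.0900 intr=10.8700 cont=12.0851 V=12.0851[hold]; j=2 S=141.3870 intr=0.0000 cont=3.7808 V=3.7808[hold]  S*(2)=108.9091
k=1: j=0 S=116.2520 intr=18.7080 cont=18.3187 V=18.7080[EX]; j=1 S=132.4564 intr=2.5036 cont=7.5138 V=7.5138[hold]  S*(1)=116.2520
k=0: j=0 S=124.0900 intr=10.8700 cont=12.5271 V=12.5271[hold]  S*(0)=-

price = 12.5271
boundary = - 116.2520 108.9091 116.2520 108.9091 116.2520 124.0900
tree:
12.5271
18.7080 7.5138
26.0509 12.0851 3.7808
32.9300 18.7080 6.6941 1.3874
39.3746 26.0509 11.4608 2.7852 0.2328
45.4121 32.9300 18.7080 5.5362 0.5139 0.0000
51.0683 39.3746 26.0509 10.8700 1.1342 0.0000 0.0000
56.3672 45.4121 32.9300 18.7080 2.5036 0.0000 0.0000 0.0000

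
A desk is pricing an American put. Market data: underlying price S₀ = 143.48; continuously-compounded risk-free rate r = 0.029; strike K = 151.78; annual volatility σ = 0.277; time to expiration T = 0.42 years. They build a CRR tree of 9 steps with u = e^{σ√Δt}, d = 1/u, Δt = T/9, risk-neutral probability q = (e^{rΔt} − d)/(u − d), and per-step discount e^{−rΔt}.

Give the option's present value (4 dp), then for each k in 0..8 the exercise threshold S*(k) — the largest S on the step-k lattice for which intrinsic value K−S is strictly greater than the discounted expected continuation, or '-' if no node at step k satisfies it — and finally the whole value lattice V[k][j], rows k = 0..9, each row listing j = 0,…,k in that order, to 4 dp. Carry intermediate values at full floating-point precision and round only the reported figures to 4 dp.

price = 14.1166
boundary = - - - 119.9025 112.9381 119.9025 127.2964 135.1462 127.2964
tree:
14.1166
19.1317 9.0663
25.1226 13.1050 4.9930
31.8775 18.3371 7.8318 2.1261
38.8419 24.7054 11.9253 3.6994 0.5354
45.4017 31.8775 17.4953 6.3061 1.0645 0.0000
51.5806 38.8419 24.4836 10.4520 2.1164 0.0000 0.0000
57.4005 45.4017 31.8775 16.6338 4.2079 0.0000 0.0000 0.0000
62.8824 51.5806 38.8419 24.4836 8.3662 0.0000 0.0000 0.0000 0.0000
68.0459 57.4005 45.4017 31.8775 16.6338 0.0000 0.0000 0.0000 0.0000 0.0000

Δt=0.04667  u=1.06167  d=0.94192  q=0.49635  discount=0.99865
step 9 (expiry): payoffs max(K−S,0) = 68.0459 57.4005 45.4017 31.8775 16.6338 0.0000 0.0000 0.0000 0.0000 0.0000
step 8: (k=8,j=0): S=88.8976, (K−S)⁺=62.8824, hold=62.6771 ⇒ V=62.8824 exercise | (k=8,j=1): S=100.1994, (K−S)⁺=51.5806, hold=51.3753 ⇒ V=51.5806 exercise | (k=8,j=2): S=112.9381, (K−S)⁺=38.8419, hold=38.6366 ⇒ V=38.8419 exercise | (k=8,j=3): S=127.2964, (K−S)⁺=24.4836, hold=24.2784 ⇒ V=24.4836 exercise | (k=8,j=4): S=143.4800, (K−S)⁺=8.3000, hold=8.3662 ⇒ V=8.3662 continue | (k=8,j=5): S=161.7211, (K−S)⁺=0.0000, hold=0.0000 ⇒ V=0.0000 continue | (k=8,j=6): S=182.2813, (K−S)⁺=0.0000, hold=0.0000 ⇒ V=0.0000 continue | (k=8,j=7): S=205.4553, (K−S)⁺=0.0000, hold=0.0000 ⇒ V=0.0000 continue | (k=8,j=8): S=231.5756, (K−S)⁺=0.0000, hold=0.0000 ⇒ V=0.0000 continue  boundary S*=127.2964
step 7: (k=7,j=0): S=94.3795, (K−S)⁺=57.4005, hold=57.1952 ⇒ V=57.4005 exercise | (k=7,j=1): S=106.3783, (K−S)⁺=45.4017, hold=45.1964 ⇒ V=45.4017 exercise | (k=7,j=2): S=119.9025, (K−S)⁺=31.8775, hold=31.6722 ⇒ V=31.8775 exercise | (k=7,j=3): S=135.1462, (K−S)⁺=16.6338, hold=16.4614 ⇒ V=16.6338 exercise | (k=7,j=4): S=152.3278, (K−S)⁺=0.0000, hold=4.2079 ⇒ V=4.2079 continue | (k=7,j=5): S=171.6937, (K−S)⁺=0.0000, hold=0.0000 ⇒ V=0.0000 continue | (k=7,j=6): S=193.5217, (K−S)⁺=0.0000, hold=0.0000 ⇒ V=0.0000 continue | (k=7,j=7): S=218.1248, (K−S)⁺=0.0000, hold=0.0000 ⇒ V=0.0000 continue  boundary S*=135.1462
step 6: (k=6,j=0): S=100.1994, (K−S)⁺=51.5806, hold=51.3753 ⇒ V=51.5806 exercise | (k=6,j=1): S=112.9381, (K−S)⁺=38.8419, hold=38.6366 ⇒ V=38.8419 exercise | (k=6,j=2): S=127.2964, (K−S)⁺=24.4836, hold=24.2784 ⇒ V=24.4836 exercise | (k=6,j=3): S=143.4800, (K−S)⁺=8.3000, hold=10.4520 ⇒ V=10.4520 continue | (k=6,j=4): S=161.7211, (K−S)⁺=0.0000, hold=2.1164 ⇒ V=2.1164 continue | (k=6,j=5): S=182.2813, (K−S)⁺=0.0000, hold=0.0000 ⇒ V=0.0000 continue | (k=6,j=6): S=205.4553, (K−S)⁺=0.0000, hold=0.0000 ⇒ V=0.0000 continue  boundary S*=127.2964
step 5: (k=5,j=0): S=106.3783, (K−S)⁺=45.4017, hold=45.1964 ⇒ V=45.4017 exercise | (k=5,j=1): S=119.9025, (K−S)⁺=31.8775, hold=31.6722 ⇒ V=31.8775 exercise | (k=5,j=2): S=135.1462, (K−S)⁺=16.6338, hold=17.4953 ⇒ V=17.4953 continue | (k=5,j=3): S=152.3278, (K−S)⁺=0.0000, hold=6.3061 ⇒ V=6.3061 continue | (k=5,j=4): S=171.6937, (K−S)⁺=0.0000, hold=1.0645 ⇒ V=1.0645 continue | (k=5,j=5): S=193.5217, (K−S)⁺=0.0000, hold=0.0000 ⇒ V=0.0000 continue  boundary S*=119.9025
step 4: (k=4,j=0): S=112.9381, (K−S)⁺=38.8419, hold=38.6366 ⇒ V=38.8419 exercise | (k=4,j=1): S=127.2964, (K−S)⁺=24.4836, hold=24.7054 ⇒ V=24.7054 continue | (k=4,j=2): S=143.4800, (K−S)⁺=8.3000, hold=11.9253 ⇒ V=11.9253 continue | (k=4,j=3): S=161.7211, (K−S)⁺=0.0000, hold=3.6994 ⇒ V=3.6994 continue | (k=4,j=4): S=182.2813, (K−S)⁺=0.0000, hold=0.5354 ⇒ V=0.5354 continue  boundary S*=112.9381
step 3: (k=3,j=0): S=119.9025, (K−S)⁺=31.8775, hold=31.7821 ⇒ V=31.8775 exercise | (k=3,j=1): S=135.1462, (K−S)⁺=16.6338, hold=18.3371 ⇒ V=18.3371 continue | (k=3,j=2): S=152.3278, (K−S)⁺=0.0000, hold=7.8318 ⇒ V=7.8318 continue | (k=3,j=3): S=171.6937, (K−S)⁺=0.0000, hold=2.1261 ⇒ V=2.1261 continue  boundary S*=119.9025
step 2: (k=2,j=0): S=127.2964, (K−S)⁺=24.4836, hold=25.1226 ⇒ V=25.1226 continue | (k=2,j=1): S=143.4800, (K−S)⁺=8.3000, hold=13.1050 ⇒ V=13.1050 continue | (k=2,j=2): S=161.7211, (K−S)⁺=0.0000, hold=4.9930 ⇒ V=4.9930 continue  boundary S*=-
step 1: (k=1,j=0): S=135.1462, (K−S)⁺=16.6338, hold=19.1317 ⇒ V=19.1317 continue | (k=1,j=1): S=152.3278, (K−S)⁺=0.0000, hold=9.0663 ⇒ V=9.0663 continue  boundary S*=-
step 0: (k=0,j=0): S=143.4800, (K−S)⁺=8.3000, hold=14.1166 ⇒ V=14.1166 continue  boundary S*=-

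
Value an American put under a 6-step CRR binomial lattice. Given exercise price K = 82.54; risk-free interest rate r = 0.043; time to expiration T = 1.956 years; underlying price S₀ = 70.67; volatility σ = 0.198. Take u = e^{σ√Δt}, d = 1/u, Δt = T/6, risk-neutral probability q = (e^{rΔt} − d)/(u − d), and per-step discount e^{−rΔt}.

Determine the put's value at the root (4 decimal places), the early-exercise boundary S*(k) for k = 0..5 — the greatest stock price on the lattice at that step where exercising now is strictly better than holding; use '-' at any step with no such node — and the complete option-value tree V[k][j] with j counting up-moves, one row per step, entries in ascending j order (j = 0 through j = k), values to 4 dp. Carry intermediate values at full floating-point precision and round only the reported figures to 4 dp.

params: Δt=0.32600 u=1.11969 d=0.89311 q=0.53407 e^(-rΔt)=0.98608
t_6 payoffs: 46.6767 37.5780 26.1710 11.8700 0.0000 0.0000 0.0000
t_5: node(5,0) S=40.1558 payoff=42.3842 vs cont=41.2352 → 42.3842 [stop]  node(5,1) S=50.3434 payoff=32.1966 vs cont=31.0476 → 32.1966 [stop]  node(5,2) S=63.1157 payoff=19.4243 vs cont=18.2753 → 19.4243 [stop]  node(5,3) S=79.1284 payoff=3.4116 vs cont=5.4536 → 5.4536 [wait]  node(5,4) S=99.2036 payoff=0.0000 vs cont=0.0000 → 0.0000 [wait]  node(5,5) S=124.3718 payoff=0.0000 vs cont=0.0000 → 0.0000 [wait]  ⇒ S*(5)=63.1157
t_4: node(4,0) S=44.9620 payoff=37.5780 vs cont=36.4290 → 37.5780 [stop]  node(4,1) S=56.3690 payoff=26.1710 vs cont=25.0220 → 26.1710 [stop]  node(4,2) S=70.6700 payoff=11.8700 vs cont=11.7964 → 11.8700 [stop]  node(4,3) S=88.5992 payoff=0.0000 vs cont=2.5056 → 2.5056 [wait]  node(4,4) S=111.0771 payoff=0.0000 vs cont=0.0000 → 0.0000 [wait]  ⇒ S*(4)=70.6700
t_3: node(3,0) S=50.3434 payoff=32.1966 vs cont=31.0476 → 32.1966 [stop]  node(3,1) S=63.1157 payoff=19.4243 vs cont=18.2753 → 19.4243 [stop]  node(3,2) S=79.1284 payoff=3.4116 vs cont=6.7732 → 6.7732 [wait]  node(3,3) S=99.2036 payoff=0.0000 vs cont=1.1512 → 1.1512 [wait]  ⇒ S*(3)=63.1157
t_2: node(2,0) S=56.3690 payoff=26.1710 vs cont=25.0220 → 26.1710 [stop]  node(2,1) S=70.6700 payoff=11.8700 vs cont=12.4913 → 12.4913 [wait]  node(2,2) S=88.5992 payoff=0.0000 vs cont=3.7182 → 3.7182 [wait]  ⇒ S*(2)=56.3690
t_1: node(1,0) S=63.1157 payoff=19.4243 vs cont=18.6025 → 19.4243 [stop]  node(1,1) S=79.1284 payoff=3.4116 vs cont=7.6972 → 7.6972 [wait]  ⇒ S*(1)=63.1157
t_0: node(0,0) S=70.6700 payoff=11.8700 vs cont=12.9780 → 12.9780 [wait]  ⇒ S*(0)=-

price = 12.9780
boundary = - 63.1157 56.3690 63.1157 70.6700 63.1157
tree:
12.9780
19.4243 7.6972
26.1710 12.4913 3.7182
32.1966 19.4243 6.7732 1.1512
37.5780 26.1710 11.8700 2.5056 0.0000
42.3842 32.1966 19.4243 5.4536 0.0000 0.0000
46.6767 37.5780 26.1710 11.8700 0.0000 0.0000 0.0000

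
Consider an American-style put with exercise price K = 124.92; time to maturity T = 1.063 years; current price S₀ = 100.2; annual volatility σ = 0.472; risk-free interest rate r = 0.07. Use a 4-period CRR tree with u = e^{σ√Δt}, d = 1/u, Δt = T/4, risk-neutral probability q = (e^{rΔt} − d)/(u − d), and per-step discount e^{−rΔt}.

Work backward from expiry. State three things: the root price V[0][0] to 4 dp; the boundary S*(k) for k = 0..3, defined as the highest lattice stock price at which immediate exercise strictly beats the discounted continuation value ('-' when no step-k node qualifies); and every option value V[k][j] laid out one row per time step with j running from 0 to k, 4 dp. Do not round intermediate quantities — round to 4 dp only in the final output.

price = 32.3598
boundary = - - 61.5917 78.5588
tree:
32.3598
46.3993 18.2799
63.3283 29.7118 6.4979
76.6309 46.3612 12.6739 0.0000
87.0603 63.3283 24.7200 0.0000 0.0000

Δt=0.26575, u=1.27548, d=0.78402, q=0.47767, disc=e^(-rΔt)=0.98157
k=4 terminal: V=max(K-S,0) → 87.0603 63.3283 24.7200 0.0000 0.0000
k=3: j=0 S=48.2891 intr=76.6309 cont=74.3285 V=76.6309[EX]; j=1 S=78.5588 intr=46.3612 cont=44.0588 V=46.3612[EX]; j=2 S=127.8028 intr=0.0000 cont=12.6739 V=12.6739[hold]; j=3 S=207.9150 intr=0.0000 cont=0.0000 V=0.0000[hold]  S*(3)=78.5588
k=2: j=0 S=61.5917 intr=63.3283 cont=61.0259 V=63.3283[EX]; j=1 S=100.2000 intr=24.7200 cont=29.7118 V=29.7118[hold]; j=2 S=163.0096 intr=0.0000 cont=6.4979 V=6.4979[hold]  S*(2)=61.5917
k=1: j=0 S=78.5588 intr=46.3612 cont=46.3993 V=46.3993[hold]; j=1 S=127.8028 intr=0.0000 cont=18.2799 V=18.2799[hold]  S*(1)=-
k=0: j=0 S=100.2000 intr=24.7200 cont=32.3598 V=32.3598[hold]  S*(0)=-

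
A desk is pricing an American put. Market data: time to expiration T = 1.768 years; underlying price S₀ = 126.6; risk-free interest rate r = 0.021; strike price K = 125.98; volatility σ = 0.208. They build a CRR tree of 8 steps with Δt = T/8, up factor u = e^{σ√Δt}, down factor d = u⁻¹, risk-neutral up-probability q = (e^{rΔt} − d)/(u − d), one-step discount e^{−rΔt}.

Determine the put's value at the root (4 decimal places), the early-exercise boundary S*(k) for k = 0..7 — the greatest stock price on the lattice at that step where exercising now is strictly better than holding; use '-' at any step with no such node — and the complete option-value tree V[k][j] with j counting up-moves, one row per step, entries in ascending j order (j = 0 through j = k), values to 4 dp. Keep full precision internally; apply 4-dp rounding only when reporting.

price = 11.4168
boundary = - - - 94.4137 85.6187 94.4137 104.1121 114.8068
tree:
11.4168
16.5947 6.3312
23.3331 9.9925 2.7191
31.5663 15.2950 4.7687 0.6892
40.3613 22.5233 8.1896 1.3829 0.0000
48.3370 31.5663 13.6656 2.7750 0.0000 0.0000
55.5697 40.3613 21.8679 5.5683 0.0000 0.0000 0.0000
62.1287 48.3370 31.5663 11.1732 0.0000 0.0000 0.0000 0.0000
68.0766 55.5697 40.3613 21.8679 0.0000 0.0000 0.0000 0.0000 0.0000

Δt=0.22100, u=1.10272, d=0.90685, q=0.49932, disc=e^(-rΔt)=0.99537
k=8 terminal: V=max(K-S,0) → 68.0766 55.5697 40.3613 21.8679 0.0000 0.0000 0.0000 0.0000 0.0000
k=7: j=0 S=63.8513 intr=62.1287 cont=61.5453 V=62.1287[EX]; j=1 S=77.6430 intr=48.3370 cont=47.7536 V=48.3370[EX]; j=2 S=94.4137 intr=31.5663 cont=30.9830 V=31.5663[EX]; j=3 S=114.8068 intr=11.1732 cont=10.8981 V=11.1732[EX]; j=4 S=139.6047 intr=0.0000 cont=0.0000 V=0.0000[hold]; j=5 S=169.7588 intr=0.0000 cont=0.0000 V=0.0000[hold]; j=6 S=206.4262 intr=0.0000 cont=0.0000 V=0.0000[hold]; j=7 S=251.0137 intr=0.0000 cont=0.0000 V=0.0000[hold]  S*(7)=114.8068
k=6: j=0 S=70.4103 intr=55.5697 cont=54.9864 V=55.5697[EX]; j=1 S=85.6187 intr=40.3613 cont=39.7780 V=40.3613[EX]; j=2 S=104.1121 intr=21.8679 cont=21.2846 V=21.8679[EX]; j=3 S=126.6000 intr=0.0000 cont=5.5683 V=5.5683[hold]; j=4 S=153.9452 intr=0.0000 cont=0.0000 V=0.0000[hold]; j=5 S=187.1969 intr=0.0000 cont=0.0000 V=0.0000[hold]; j=6 S=227.6309 intr=0.0000 cont=0.0000 V=0.0000[hold]  S*(6)=104.1121
k=5: j=0 S=77.6430 intr=48.3370 cont=47.7536 V=48.3370[EX]; j=1 S=94.4137 intr=31.5663 cont=30.9830 V=31.5663[EX]; j=2 S=114.8068 intr=11.1732 cont=13.6656 V=13.6656[hold]; j=3 S=139.6047 intr=0.0000 cont=2.7750 V=2.7750[hold]; j=4 S=169.7588 intr=0.0000 cont=0.0000 V=0.0000[hold]; j=5 S=206.4262 intr=0.0000 cont=0.0000 V=0.0000[hold]  S*(5)=94.4137
k=4: j=0 S=85.6187 intr=40.3613 cont=39.7780 V=40.3613[EX]; j=1 S=104.1121 intr=21.8679 cont=22.5233 V=22.5233[hold]; j=2 S=126.6000 intr=0.0000 cont=8.1896 V=8.1896[hold]; j=3 S=153.9452 intr=0.0000 cont=1.3829 V=1.3829[hold]; j=4 S=187.1969 intr=0.0000 cont=0.0000 V=0.0000[hold]  S*(4)=85.6187
k=3: j=0 S=94.4137 intr=31.5663 cont=31.3087 V=31.5663[EX]; j=1 S=114.8068 intr=11.1732 cont=15.2950 V=15.2950[hold]; j=2 S=139.6047 intr=0.0000 cont=4.7687 V=4.7687[hold]; j=3 S=169.7588 intr=0.0000 cont=0.6892 V=0.6892[hold]  S*(3)=94.4137
k=2: j=0 S=104.1121 intr=21.8679 cont=23.3331 V=23.3331[hold]; j=1 S=126.6000 intr=0.0000 cont=9.9925 V=9.9925[hold]; j=2 S=153.9452 intr=0.0000 cont=2.7191 V=2.7191[hold]  S*(2)=-
k=1: j=0 S=114.8068 intr=11.1732 cont=16.5947 V=16.5947[hold]; j=1 S=139.6047 intr=0.0000 cont=6.3312 V=6.3312[hold]  S*(1)=-
k=0: j=0 S=126.6000 intr=0.0000 cont=11.4168 V=11.4168[hold]  S*(0)=-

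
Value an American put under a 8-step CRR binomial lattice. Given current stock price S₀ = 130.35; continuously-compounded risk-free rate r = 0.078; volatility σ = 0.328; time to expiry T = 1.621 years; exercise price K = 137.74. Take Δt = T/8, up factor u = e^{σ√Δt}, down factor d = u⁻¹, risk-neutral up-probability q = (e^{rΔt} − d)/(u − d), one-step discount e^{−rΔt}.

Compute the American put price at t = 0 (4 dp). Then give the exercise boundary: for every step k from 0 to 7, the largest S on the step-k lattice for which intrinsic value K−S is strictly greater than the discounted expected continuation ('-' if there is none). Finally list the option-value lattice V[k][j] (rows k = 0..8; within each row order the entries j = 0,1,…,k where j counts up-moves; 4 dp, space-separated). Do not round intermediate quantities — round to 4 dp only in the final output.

price = 19.4499
boundary = - - 97.0214 83.7040 97.0214 83.7040 97.0214 112.4577
tree:
19.4499
28.5834 11.5133
40.7186 18.1230 5.6908
54.0360 27.6672 9.7618 2.0616
65.5255 40.7186 16.3223 3.9313 0.3778
75.4379 54.0360 26.3890 7.4172 0.7946 0.0000
83.9897 65.5255 40.7186 13.8101 1.6710 0.0000 0.0000
91.3676 75.4379 54.0360 25.2823 3.5141 0.0000 0.0000 0.0000
97.7328 83.9897 65.5255 40.7186 7.3900 0.0000 0.0000 0.0000 0.0000

Δt=0.20262, u=1.15910, d=0.86274, q=0.51691, disc=e^(-rΔt)=0.98432
k=8 terminal: V=max(K-S,0) → 97.7328 83.9897 65.5255 40.7186 7.3900 0.0000 0.0000 0.0000 0.0000
k=7: j=0 S=46.3724 intr=91.3676 cont=89.2078 V=91.3676[EX]; j=1 S=62.3021 intr=75.4379 cont=73.2781 V=75.4379[EX]; j=2 S=83.7040 intr=54.0360 cont=51.8762 V=54.0360[EX]; j=3 S=112.4577 intr=25.2823 cont=23.1224 V=25.2823[EX]; j=4 S=151.0889 intr=0.0000 cont=3.5141 V=3.5141[hold]; j=5 S=202.9906 intr=0.0000 cont=0.0000 V=0.0000[hold]; j=6 S=272.7214 intr=0.0000 cont=0.0000 V=0.0000[hold]; j=7 S=366.4060 intr=0.0000 cont=0.0000 V=0.0000[hold]  S*(7)=112.4577
k=6: j=0 S=53.7503 intr=83.9897 cont=81.8298 V=83.9897[EX]; j=1 S=72.2145 intr=65.5255 cont=63.3657 V=65.5255[EX]; j=2 S=97.0214 intr=40.7186 cont=38.5587 V=40.7186[EX]; j=3 S=130.3500 intr=7.3900 cont=13.8101 V=13.8101[hold]; j=4 S=175.1275 intr=0.0000 cont=1.6710 V=1.6710[hold]; j=5 S=235.2868 intr=0.0000 cont=0.0000 V=0.0000[hold]; j=6 S=316.1120 intr=0.0000 cont=0.0000 V=0.0000[hold]  S*(6)=97.0214
k=5: j=0 S=62.3021 intr=75.4379 cont=73.2781 V=75.4379[EX]; j=1 S=83.7040 intr=54.0360 cont=51.8762 V=54.0360[EX]; j=2 S=112.4577 intr=25.2823 cont=26.3890 V=26.3890[hold]; j=3 S=151.0889 intr=0.0000 cont=7.4172 V=7.4172[hold]; j=4 S=202.9906 intr=0.0000 cont=0.7946 V=0.7946[hold]; j=5 S=272.7214 intr=0.0000 cont=0.0000 V=0.0000[hold]  S*(5)=83.7040
k=4: j=0 S=72.2145 intr=65.5255 cont=63.3657 V=65.5255[EX]; j=1 S=97.0214 intr=40.7186 cont=39.1218 V=40.7186[EX]; j=2 S=130.3500 intr=7.3900 cont=16.3223 V=16.3223[hold]; j=3 S=175.1275 intr=0.0000 cont=3.9313 V=3.9313[hold]; j=4 S=235.2868 intr=0.0000 cont=0.3778 V=0.3778[hold]  S*(4)=97.0214
k=3: j=0 S=83.7040 intr=54.0360 cont=51.8762 V=54.0360[EX]; j=1 S=112.4577 intr=25.2823 cont=27.6672 V=27.6672[hold]; j=2 S=151.0889 intr=0.0000 cont=9.7618 V=9.7618[hold]; j=3 S=202.9906 intr=0.0000 cont=2.0616 V=2.0616[hold]  S*(3)=83.7040
k=2: j=0 S=97.0214 intr=40.7186 cont=39.7722 V=40.7186[EX]; j=1 S=130.3500 intr=7.3900 cont=18.1230 V=18.1230[hold]; j=2 S=175.1275 intr=0.0000 cont=5.6908 V=5.6908[hold]  S*(2)=97.0214
k=1: j=0 S=112.4577 intr=25.2823 cont=28.5834 V=28.5834[hold]; j=1 S=151.0889 intr=0.0000 cont=11.5133 V=11.5133[hold]  S*(1)=-
k=0: j=0 S=130.3500 intr=7.3900 cont=19.4499 V=19.4499[hold]  S*(0)=-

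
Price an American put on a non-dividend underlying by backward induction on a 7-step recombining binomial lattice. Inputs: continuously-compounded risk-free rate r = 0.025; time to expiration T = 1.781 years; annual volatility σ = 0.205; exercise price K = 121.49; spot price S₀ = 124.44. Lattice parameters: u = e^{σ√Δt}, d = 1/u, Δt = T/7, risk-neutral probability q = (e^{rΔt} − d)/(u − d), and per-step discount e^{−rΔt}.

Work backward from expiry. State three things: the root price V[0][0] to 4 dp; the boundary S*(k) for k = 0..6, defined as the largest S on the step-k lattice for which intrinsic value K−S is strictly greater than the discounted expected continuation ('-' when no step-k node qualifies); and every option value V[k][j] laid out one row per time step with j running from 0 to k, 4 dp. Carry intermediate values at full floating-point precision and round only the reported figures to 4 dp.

price = 10.2597
boundary = - - - 91.2508 82.2866 91.2508 101.1916
tree:
10.2597
15.2244 5.5223
21.8691 8.9030 2.2781
30.2392 13.9402 4.0774 0.5430
39.2034 21.0329 7.1633 1.1038 0.0000
47.2870 30.2392 12.2737 2.2440 0.0000 0.0000
54.5765 39.2034 20.2984 4.5621 0.0000 0.0000 0.0000
61.1499 47.2870 30.2392 9.2746 0.0000 0.0000 0.0000 0.0000

Δt=0.25443  u=1.10894  d=0.90176  q=0.50497  discount=0.99366
step 7 (expiry): payoffs max(K−S,0) = 61.1499 47.2870 30.2392 9.2746 0.0000 0.0000 0.0000 0.0000
step 6: (k=6,j=0): S=66.9135, (K−S)⁺=54.5765, hold=53.8062 ⇒ V=54.5765 exercise | (k=6,j=1): S=82.2866, (K−S)⁺=39.2034, hold=38.4331 ⇒ V=39.2034 exercise | (k=6,j=2): S=101.1916, (K−S)⁺=20.2984, hold=19.5281 ⇒ V=20.2984 exercise | (k=6,j=3): S=124.4400, (K−S)⁺=0.0000, hold=4.5621 ⇒ V=4.5621 continue | (k=6,j=4): S=153.0296, (K−S)⁺=0.0000, hold=0.0000 ⇒ V=0.0000 continue | (k=6,j=5): S=188.1876, (K−S)⁺=0.0000, hold=0.0000 ⇒ V=0.0000 continue | (k=6,j=6): S=231.4229, (K−S)⁺=0.0000, hold=0.0000 ⇒ V=0.0000 continue  boundary S*=101.1916
step 5: (k=5,j=0): S=74.2030, (K−S)⁺=47.2870, hold=46.5167 ⇒ V=47.2870 exercise | (k=5,j=1): S=91.2508, (K−S)⁺=30.2392, hold=29.4689 ⇒ V=30.2392 exercise | (k=5,j=2): S=112.2154, (K−S)⁺=9.2746, hold=12.2737 ⇒ V=12.2737 continue | (k=5,j=3): S=137.9964, (K−S)⁺=0.0000, hold=2.2440 ⇒ V=2.2440 continue | (k=5,j=4): S=169.7005, (K−S)⁺=0.0000, hold=0.0000 ⇒ V=0.0000 continue | (k=5,j=5): S=208.6886, (K−S)⁺=0.0000, hold=0.0000 ⇒ V=0.0000 continue  boundary S*=91.2508
step 4: (k=4,j=0): S=82.2866, (K−S)⁺=39.2034, hold=38.4331 ⇒ V=39.2034 exercise | (k=4,j=1): S=101.1916, (K−S)⁺=20.2984, hold=21.0329 ⇒ V=21.0329 continue | (k=4,j=2): S=124.4400, (K−S)⁺=0.0000, hold=7.1633 ⇒ V=7.1633 continue | (k=4,j=3): S=153.0296, (K−S)⁺=0.0000, hold=1.1038 ⇒ V=1.1038 continue | (k=4,j=4): S=188.1876, (K−S)⁺=0.0000, hold=0.0000 ⇒ V=0.0000 continue  boundary S*=82.2866
step 3: (k=3,j=0): S=91.2508, (K−S)⁺=30.2392, hold=29.8374 ⇒ V=30.2392 exercise | (k=3,j=1): S=112.2154, (K−S)⁺=9.2746, hold=13.9402 ⇒ V=13.9402 continue | (k=3,j=2): S=137.9964, (K−S)⁺=0.0000, hold=4.0774 ⇒ V=4.0774 continue | (k=3,j=3): S=169.7005, (K−S)⁺=0.0000, hold=0.5430 ⇒ V=0.5430 continue  boundary S*=91.2508
step 2: (k=2,j=0): S=101.1916, (K−S)⁺=20.2984, hold=21.8691 ⇒ V=21.8691 continue | (k=2,j=1): S=124.4400, (K−S)⁺=0.0000, hold=8.9030 ⇒ V=8.9030 continue | (k=2,j=2): S=153.0296, (K−S)⁺=0.0000, hold=2.2781 ⇒ V=2.2781 continue  boundary S*=-
step 1: (k=1,j=0): S=112.2154, (K−S)⁺=9.2746, hold=15.2244 ⇒ V=15.2244 continue | (k=1,j=1): S=137.9964, (K−S)⁺=0.0000, hold=5.5223 ⇒ V=5.5223 continue  boundary S*=-
step 0: (k=0,j=0): S=124.4400, (K−S)⁺=0.0000, hold=10.2597 ⇒ V=10.2597 continue  boundary S*=-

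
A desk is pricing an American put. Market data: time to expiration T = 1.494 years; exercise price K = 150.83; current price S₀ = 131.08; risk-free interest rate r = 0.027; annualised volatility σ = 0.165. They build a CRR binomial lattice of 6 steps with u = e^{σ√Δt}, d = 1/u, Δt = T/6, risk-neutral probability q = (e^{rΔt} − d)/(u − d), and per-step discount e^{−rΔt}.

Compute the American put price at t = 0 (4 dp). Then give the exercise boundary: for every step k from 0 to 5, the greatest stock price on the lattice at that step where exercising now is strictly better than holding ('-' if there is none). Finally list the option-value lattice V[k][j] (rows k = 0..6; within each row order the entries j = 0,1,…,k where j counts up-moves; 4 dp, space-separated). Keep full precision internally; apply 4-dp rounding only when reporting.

Δt=0.24900, u=1.08582, d=0.92096, q=0.52035, disc=e^(-rΔt)=0.99330
k=6 terminal: V=max(K-S,0) → 70.8482 56.5312 39.6514 19.7500 0.0000 0.0000 0.0000
k=5: j=0 S=86.8458 intr=63.9842 cont=62.9736 V=63.9842[EX]; j=1 S=102.3915 intr=48.4385 cont=47.4279 V=48.4385[EX]; j=2 S=120.7199 intr=30.1101 cont=29.0995 V=30.1101[EX]; j=3 S=142.3292 intr=8.5008 cont=9.4097 V=9.4097[hold]; j=4 S=167.8066 intr=0.0000 cont=0.0000 V=0.0000[hold]; j=5 S=197.8446 intr=0.0000 cont=0.0000 V=0.0000[hold]  S*(5)=120.7199
k=4: j=0 S=94.2988 intr=56.5312 cont=55.5206 V=56.5312[EX]; j=1 S=111.1786 intr=39.6514 cont=38.6407 V=39.6514[EX]; j=2 S=131.0800 intr=19.7500 cont=19.2091 V=19.7500[EX]; j=3 S=154.5438 intr=0.0000 cont=4.4831 V=4.4831[hold]; j=4 S=182.2077 intr=0.0000 cont=0.0000 V=0.0000[hold]  S*(4)=131.0800
k=3: j=0 S=102.3915 intr=48.4385 cont=47.4279 V=48.4385[EX]; j=1 S=120.7199 intr=30.1101 cont=29.0995 V=30.1101[EX]; j=2 S=142.3292 intr=8.5008 cont=11.7268 V=11.7268[hold]; j=3 S=167.8066 intr=0.0000 cont=2.1359 V=2.1359[hold]  S*(3)=120.7199
k=2: j=0 S=111.1786 intr=39.6514 cont=38.6407 V=39.6514[EX]; j=1 S=131.0800 intr=19.7500 cont=20.4068 V=20.4068[hold]; j=2 S=154.5438 intr=0.0000 cont=6.6911 V=6.6911[hold]  S*(2)=111.1786
k=1: j=0 S=120.7199 intr=30.1101 cont=29.4389 V=30.1101[EX]; j=1 S=142.3292 intr=8.5008 cont=13.1810 V=13.1810[hold]  S*(1)=120.7199
k=0: j=0 S=131.0800 intr=19.7500 cont=21.1584 V=21.1584[hold]  S*(0)=-

price = 21.1584
boundary = - 120.7199 111.1786 120.7199 131.0800 120.7199
tree:
21.1584
30.1101 13.1810
39.6514 20.4068 6.6911
48.4385 30.1101 11.7268 2.1359
56.5312 39.6514 19.7500 4.4831 0.0000
63.9842 48.4385 30.1101 9.4097 0.0000 0.0000
70.8482 56.5312 39.6514 19.7500 0.0000 0.0000 0.0000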